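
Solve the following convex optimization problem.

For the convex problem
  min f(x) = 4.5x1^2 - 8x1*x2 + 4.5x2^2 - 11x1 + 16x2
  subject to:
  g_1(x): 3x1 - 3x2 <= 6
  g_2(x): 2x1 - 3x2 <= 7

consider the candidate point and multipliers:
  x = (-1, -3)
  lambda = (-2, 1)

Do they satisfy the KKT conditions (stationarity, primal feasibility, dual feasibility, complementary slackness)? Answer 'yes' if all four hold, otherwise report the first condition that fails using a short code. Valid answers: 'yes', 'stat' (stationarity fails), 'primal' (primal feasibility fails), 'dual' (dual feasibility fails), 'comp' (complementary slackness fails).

Gradient of f: grad f(x) = Q x + c = (4, -3)
Constraint values g_i(x) = a_i^T x - b_i:
  g_1((-1, -3)) = 0
  g_2((-1, -3)) = 0
Stationarity residual: grad f(x) + sum_i lambda_i a_i = (0, 0)
  -> stationarity OK
Primal feasibility (all g_i <= 0): OK
Dual feasibility (all lambda_i >= 0): FAILS
Complementary slackness (lambda_i * g_i(x) = 0 for all i): OK

Verdict: the first failing condition is dual_feasibility -> dual.

dual


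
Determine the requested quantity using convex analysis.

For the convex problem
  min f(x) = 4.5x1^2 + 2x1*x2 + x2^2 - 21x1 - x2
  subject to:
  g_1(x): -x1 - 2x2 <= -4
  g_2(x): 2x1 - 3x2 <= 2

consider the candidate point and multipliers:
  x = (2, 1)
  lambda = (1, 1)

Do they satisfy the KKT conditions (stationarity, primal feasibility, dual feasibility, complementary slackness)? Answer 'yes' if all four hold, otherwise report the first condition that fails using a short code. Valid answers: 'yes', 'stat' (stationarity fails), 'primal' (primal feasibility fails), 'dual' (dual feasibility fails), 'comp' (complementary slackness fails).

Gradient of f: grad f(x) = Q x + c = (-1, 5)
Constraint values g_i(x) = a_i^T x - b_i:
  g_1((2, 1)) = 0
  g_2((2, 1)) = -1
Stationarity residual: grad f(x) + sum_i lambda_i a_i = (0, 0)
  -> stationarity OK
Primal feasibility (all g_i <= 0): OK
Dual feasibility (all lambda_i >= 0): OK
Complementary slackness (lambda_i * g_i(x) = 0 for all i): FAILS

Verdict: the first failing condition is complementary_slackness -> comp.

comp


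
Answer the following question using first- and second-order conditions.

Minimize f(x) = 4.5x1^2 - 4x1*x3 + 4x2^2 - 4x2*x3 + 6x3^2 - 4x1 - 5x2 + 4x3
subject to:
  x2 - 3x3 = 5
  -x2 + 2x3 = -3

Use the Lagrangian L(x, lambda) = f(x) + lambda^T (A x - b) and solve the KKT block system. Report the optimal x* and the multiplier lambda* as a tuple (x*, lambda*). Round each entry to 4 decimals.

Form the Lagrangian:
  L(x, lambda) = (1/2) x^T Q x + c^T x + lambda^T (A x - b)
Stationarity (grad_x L = 0): Q x + c + A^T lambda = 0.
Primal feasibility: A x = b.

This gives the KKT block system:
  [ Q   A^T ] [ x     ]   [-c ]
  [ A    0  ] [ lambda ] = [ b ]

Solving the linear system:
  x*      = (-0.4444, -1, -2)
  lambda* = (-24.2222, -29.2222)
  f(x*)   = 16.1111

x* = (-0.4444, -1, -2), lambda* = (-24.2222, -29.2222)


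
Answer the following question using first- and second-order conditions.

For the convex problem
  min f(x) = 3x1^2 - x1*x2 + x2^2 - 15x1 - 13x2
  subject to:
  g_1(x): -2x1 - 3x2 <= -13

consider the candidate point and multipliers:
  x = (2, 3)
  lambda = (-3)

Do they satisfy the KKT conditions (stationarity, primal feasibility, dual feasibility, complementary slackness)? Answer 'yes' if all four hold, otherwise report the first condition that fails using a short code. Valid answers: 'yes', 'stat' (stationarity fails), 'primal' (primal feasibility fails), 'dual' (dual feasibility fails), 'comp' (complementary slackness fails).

Gradient of f: grad f(x) = Q x + c = (-6, -9)
Constraint values g_i(x) = a_i^T x - b_i:
  g_1((2, 3)) = 0
Stationarity residual: grad f(x) + sum_i lambda_i a_i = (0, 0)
  -> stationarity OK
Primal feasibility (all g_i <= 0): OK
Dual feasibility (all lambda_i >= 0): FAILS
Complementary slackness (lambda_i * g_i(x) = 0 for all i): OK

Verdict: the first failing condition is dual_feasibility -> dual.

dual


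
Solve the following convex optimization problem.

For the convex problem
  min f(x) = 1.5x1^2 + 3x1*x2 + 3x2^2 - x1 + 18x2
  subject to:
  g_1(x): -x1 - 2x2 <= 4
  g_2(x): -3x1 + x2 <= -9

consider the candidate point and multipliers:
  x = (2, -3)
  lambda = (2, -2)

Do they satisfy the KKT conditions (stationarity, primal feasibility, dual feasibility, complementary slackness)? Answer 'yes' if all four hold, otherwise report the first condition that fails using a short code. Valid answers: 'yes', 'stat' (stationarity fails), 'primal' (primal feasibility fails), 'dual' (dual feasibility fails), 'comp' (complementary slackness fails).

Gradient of f: grad f(x) = Q x + c = (-4, 6)
Constraint values g_i(x) = a_i^T x - b_i:
  g_1((2, -3)) = 0
  g_2((2, -3)) = 0
Stationarity residual: grad f(x) + sum_i lambda_i a_i = (0, 0)
  -> stationarity OK
Primal feasibility (all g_i <= 0): OK
Dual feasibility (all lambda_i >= 0): FAILS
Complementary slackness (lambda_i * g_i(x) = 0 for all i): OK

Verdict: the first failing condition is dual_feasibility -> dual.

dual


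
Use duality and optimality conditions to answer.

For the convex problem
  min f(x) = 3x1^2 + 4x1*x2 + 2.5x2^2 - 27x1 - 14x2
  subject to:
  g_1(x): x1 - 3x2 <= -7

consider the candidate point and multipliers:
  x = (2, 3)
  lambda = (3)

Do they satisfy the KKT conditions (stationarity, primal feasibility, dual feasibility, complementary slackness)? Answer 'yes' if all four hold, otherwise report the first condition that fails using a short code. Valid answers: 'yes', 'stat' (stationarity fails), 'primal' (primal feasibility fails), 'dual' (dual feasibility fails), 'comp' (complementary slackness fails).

Gradient of f: grad f(x) = Q x + c = (-3, 9)
Constraint values g_i(x) = a_i^T x - b_i:
  g_1((2, 3)) = 0
Stationarity residual: grad f(x) + sum_i lambda_i a_i = (0, 0)
  -> stationarity OK
Primal feasibility (all g_i <= 0): OK
Dual feasibility (all lambda_i >= 0): OK
Complementary slackness (lambda_i * g_i(x) = 0 for all i): OK

Verdict: yes, KKT holds.

yes


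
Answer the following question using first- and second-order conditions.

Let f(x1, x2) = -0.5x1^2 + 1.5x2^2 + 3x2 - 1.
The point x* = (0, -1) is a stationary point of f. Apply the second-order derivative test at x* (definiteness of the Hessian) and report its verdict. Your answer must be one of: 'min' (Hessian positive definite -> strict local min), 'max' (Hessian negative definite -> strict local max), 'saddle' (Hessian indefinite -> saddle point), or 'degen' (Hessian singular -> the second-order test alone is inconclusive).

Compute the Hessian H = grad^2 f:
  H = [[-1, 0], [0, 3]]
Verify stationarity: grad f(x*) = H x* + g = (0, 0).
Eigenvalues of H: -1, 3.
Eigenvalues have mixed signs, so H is indefinite -> x* is a saddle point.

saddle


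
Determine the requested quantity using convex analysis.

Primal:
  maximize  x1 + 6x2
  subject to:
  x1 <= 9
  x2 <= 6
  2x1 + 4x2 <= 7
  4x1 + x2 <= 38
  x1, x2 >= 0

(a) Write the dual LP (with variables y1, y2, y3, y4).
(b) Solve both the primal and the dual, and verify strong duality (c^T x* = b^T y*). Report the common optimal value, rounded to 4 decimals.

The standard primal-dual pair for 'max c^T x s.t. A x <= b, x >= 0' is:
  Dual:  min b^T y  s.t.  A^T y >= c,  y >= 0.

So the dual LP is:
  minimize  9y1 + 6y2 + 7y3 + 38y4
  subject to:
    y1 + 2y3 + 4y4 >= 1
    y2 + 4y3 + y4 >= 6
    y1, y2, y3, y4 >= 0

Solving the primal: x* = (0, 1.75).
  primal value c^T x* = 10.5.
Solving the dual: y* = (0, 0, 1.5, 0).
  dual value b^T y* = 10.5.
Strong duality: c^T x* = b^T y*. Confirmed.

10.5


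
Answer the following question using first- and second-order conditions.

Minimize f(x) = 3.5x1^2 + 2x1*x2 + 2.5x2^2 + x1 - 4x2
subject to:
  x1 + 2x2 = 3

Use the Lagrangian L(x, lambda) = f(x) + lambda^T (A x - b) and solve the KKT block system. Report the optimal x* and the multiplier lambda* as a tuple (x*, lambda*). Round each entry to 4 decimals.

Form the Lagrangian:
  L(x, lambda) = (1/2) x^T Q x + c^T x + lambda^T (A x - b)
Stationarity (grad_x L = 0): Q x + c + A^T lambda = 0.
Primal feasibility: A x = b.

This gives the KKT block system:
  [ Q   A^T ] [ x     ]   [-c ]
  [ A    0  ] [ lambda ] = [ b ]

Solving the linear system:
  x*      = (-0.36, 1.68)
  lambda* = (-1.84)
  f(x*)   = -0.78

x* = (-0.36, 1.68), lambda* = (-1.84)


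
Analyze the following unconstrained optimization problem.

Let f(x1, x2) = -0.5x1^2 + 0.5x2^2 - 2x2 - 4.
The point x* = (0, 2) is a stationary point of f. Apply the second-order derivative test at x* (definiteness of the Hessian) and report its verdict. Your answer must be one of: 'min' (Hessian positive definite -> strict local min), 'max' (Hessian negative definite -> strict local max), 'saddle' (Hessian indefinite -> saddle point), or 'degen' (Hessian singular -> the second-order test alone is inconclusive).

Compute the Hessian H = grad^2 f:
  H = [[-1, 0], [0, 1]]
Verify stationarity: grad f(x*) = H x* + g = (0, 0).
Eigenvalues of H: -1, 1.
Eigenvalues have mixed signs, so H is indefinite -> x* is a saddle point.

saddle


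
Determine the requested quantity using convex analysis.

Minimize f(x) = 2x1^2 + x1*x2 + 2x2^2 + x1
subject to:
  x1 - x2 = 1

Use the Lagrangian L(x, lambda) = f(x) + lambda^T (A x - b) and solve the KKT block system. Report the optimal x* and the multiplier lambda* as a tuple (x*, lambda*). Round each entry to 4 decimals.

Form the Lagrangian:
  L(x, lambda) = (1/2) x^T Q x + c^T x + lambda^T (A x - b)
Stationarity (grad_x L = 0): Q x + c + A^T lambda = 0.
Primal feasibility: A x = b.

This gives the KKT block system:
  [ Q   A^T ] [ x     ]   [-c ]
  [ A    0  ] [ lambda ] = [ b ]

Solving the linear system:
  x*      = (0.4, -0.6)
  lambda* = (-2)
  f(x*)   = 1.2

x* = (0.4, -0.6), lambda* = (-2)


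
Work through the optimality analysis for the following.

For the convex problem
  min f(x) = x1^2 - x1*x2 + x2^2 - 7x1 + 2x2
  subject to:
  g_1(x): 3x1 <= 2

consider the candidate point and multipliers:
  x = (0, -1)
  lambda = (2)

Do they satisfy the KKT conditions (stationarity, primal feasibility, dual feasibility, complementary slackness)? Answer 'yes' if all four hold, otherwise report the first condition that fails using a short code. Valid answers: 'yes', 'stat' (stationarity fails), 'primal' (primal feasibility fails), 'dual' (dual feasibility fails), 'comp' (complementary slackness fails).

Gradient of f: grad f(x) = Q x + c = (-6, 0)
Constraint values g_i(x) = a_i^T x - b_i:
  g_1((0, -1)) = -2
Stationarity residual: grad f(x) + sum_i lambda_i a_i = (0, 0)
  -> stationarity OK
Primal feasibility (all g_i <= 0): OK
Dual feasibility (all lambda_i >= 0): OK
Complementary slackness (lambda_i * g_i(x) = 0 for all i): FAILS

Verdict: the first failing condition is complementary_slackness -> comp.

comp


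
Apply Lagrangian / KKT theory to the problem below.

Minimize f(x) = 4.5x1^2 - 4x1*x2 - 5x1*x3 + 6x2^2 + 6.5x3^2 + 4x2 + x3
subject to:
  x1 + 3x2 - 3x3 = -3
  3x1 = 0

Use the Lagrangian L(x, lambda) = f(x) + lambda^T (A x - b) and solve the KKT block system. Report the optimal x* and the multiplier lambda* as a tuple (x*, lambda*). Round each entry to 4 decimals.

Form the Lagrangian:
  L(x, lambda) = (1/2) x^T Q x + c^T x + lambda^T (A x - b)
Stationarity (grad_x L = 0): Q x + c + A^T lambda = 0.
Primal feasibility: A x = b.

This gives the KKT block system:
  [ Q   A^T ] [ x     ]   [-c ]
  [ A    0  ] [ lambda ] = [ b ]

Solving the linear system:
  x*      = (0, -0.72, 0.28)
  lambda* = (1.5467, -1.0089)
  f(x*)   = 1.02

x* = (0, -0.72, 0.28), lambda* = (1.5467, -1.0089)


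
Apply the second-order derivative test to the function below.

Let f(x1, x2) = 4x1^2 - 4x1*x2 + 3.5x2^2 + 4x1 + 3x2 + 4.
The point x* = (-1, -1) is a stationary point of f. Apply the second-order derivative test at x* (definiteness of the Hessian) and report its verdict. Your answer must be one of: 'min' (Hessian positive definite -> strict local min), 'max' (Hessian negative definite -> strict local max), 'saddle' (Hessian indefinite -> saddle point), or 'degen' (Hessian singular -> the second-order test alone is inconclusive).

Compute the Hessian H = grad^2 f:
  H = [[8, -4], [-4, 7]]
Verify stationarity: grad f(x*) = H x* + g = (0, 0).
Eigenvalues of H: 3.4689, 11.5311.
Both eigenvalues > 0, so H is positive definite -> x* is a strict local min.

min


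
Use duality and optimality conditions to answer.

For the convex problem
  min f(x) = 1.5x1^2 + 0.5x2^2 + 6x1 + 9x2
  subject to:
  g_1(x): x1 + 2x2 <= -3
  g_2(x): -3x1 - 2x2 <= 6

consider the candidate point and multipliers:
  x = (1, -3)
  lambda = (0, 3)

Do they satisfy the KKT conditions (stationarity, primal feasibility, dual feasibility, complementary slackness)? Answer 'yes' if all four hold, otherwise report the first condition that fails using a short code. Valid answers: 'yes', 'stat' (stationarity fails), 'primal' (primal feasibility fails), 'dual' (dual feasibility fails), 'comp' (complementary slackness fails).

Gradient of f: grad f(x) = Q x + c = (9, 6)
Constraint values g_i(x) = a_i^T x - b_i:
  g_1((1, -3)) = -2
  g_2((1, -3)) = -3
Stationarity residual: grad f(x) + sum_i lambda_i a_i = (0, 0)
  -> stationarity OK
Primal feasibility (all g_i <= 0): OK
Dual feasibility (all lambda_i >= 0): OK
Complementary slackness (lambda_i * g_i(x) = 0 for all i): FAILS

Verdict: the first failing condition is complementary_slackness -> comp.

comp


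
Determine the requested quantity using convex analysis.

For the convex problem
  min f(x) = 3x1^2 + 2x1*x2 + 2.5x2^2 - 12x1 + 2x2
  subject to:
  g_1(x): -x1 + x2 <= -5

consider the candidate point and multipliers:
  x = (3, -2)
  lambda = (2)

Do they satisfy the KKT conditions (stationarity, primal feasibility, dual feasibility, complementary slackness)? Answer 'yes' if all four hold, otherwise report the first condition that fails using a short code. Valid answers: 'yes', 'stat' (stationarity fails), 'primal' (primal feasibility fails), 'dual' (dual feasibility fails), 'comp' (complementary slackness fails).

Gradient of f: grad f(x) = Q x + c = (2, -2)
Constraint values g_i(x) = a_i^T x - b_i:
  g_1((3, -2)) = 0
Stationarity residual: grad f(x) + sum_i lambda_i a_i = (0, 0)
  -> stationarity OK
Primal feasibility (all g_i <= 0): OK
Dual feasibility (all lambda_i >= 0): OK
Complementary slackness (lambda_i * g_i(x) = 0 for all i): OK

Verdict: yes, KKT holds.

yes


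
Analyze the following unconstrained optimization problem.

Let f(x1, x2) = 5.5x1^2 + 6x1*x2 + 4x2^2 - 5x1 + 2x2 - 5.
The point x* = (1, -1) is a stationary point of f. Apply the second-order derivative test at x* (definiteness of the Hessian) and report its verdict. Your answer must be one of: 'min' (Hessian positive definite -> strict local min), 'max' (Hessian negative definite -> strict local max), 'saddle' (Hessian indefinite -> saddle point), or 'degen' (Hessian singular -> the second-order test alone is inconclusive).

Compute the Hessian H = grad^2 f:
  H = [[11, 6], [6, 8]]
Verify stationarity: grad f(x*) = H x* + g = (0, 0).
Eigenvalues of H: 3.3153, 15.6847.
Both eigenvalues > 0, so H is positive definite -> x* is a strict local min.

min


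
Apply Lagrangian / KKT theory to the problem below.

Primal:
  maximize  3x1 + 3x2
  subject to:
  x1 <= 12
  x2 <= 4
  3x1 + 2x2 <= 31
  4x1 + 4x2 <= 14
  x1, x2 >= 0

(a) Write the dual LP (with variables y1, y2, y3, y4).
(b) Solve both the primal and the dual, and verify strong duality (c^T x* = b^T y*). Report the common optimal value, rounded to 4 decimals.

The standard primal-dual pair for 'max c^T x s.t. A x <= b, x >= 0' is:
  Dual:  min b^T y  s.t.  A^T y >= c,  y >= 0.

So the dual LP is:
  minimize  12y1 + 4y2 + 31y3 + 14y4
  subject to:
    y1 + 3y3 + 4y4 >= 3
    y2 + 2y3 + 4y4 >= 3
    y1, y2, y3, y4 >= 0

Solving the primal: x* = (3.5, 0).
  primal value c^T x* = 10.5.
Solving the dual: y* = (0, 0, 0, 0.75).
  dual value b^T y* = 10.5.
Strong duality: c^T x* = b^T y*. Confirmed.

10.5


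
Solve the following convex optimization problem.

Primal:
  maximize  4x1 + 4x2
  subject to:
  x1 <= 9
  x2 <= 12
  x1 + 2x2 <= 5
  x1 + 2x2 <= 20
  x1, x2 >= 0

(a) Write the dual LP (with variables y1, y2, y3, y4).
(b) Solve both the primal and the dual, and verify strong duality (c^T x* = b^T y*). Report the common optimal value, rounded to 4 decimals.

The standard primal-dual pair for 'max c^T x s.t. A x <= b, x >= 0' is:
  Dual:  min b^T y  s.t.  A^T y >= c,  y >= 0.

So the dual LP is:
  minimize  9y1 + 12y2 + 5y3 + 20y4
  subject to:
    y1 + y3 + y4 >= 4
    y2 + 2y3 + 2y4 >= 4
    y1, y2, y3, y4 >= 0

Solving the primal: x* = (5, 0).
  primal value c^T x* = 20.
Solving the dual: y* = (0, 0, 4, 0).
  dual value b^T y* = 20.
Strong duality: c^T x* = b^T y*. Confirmed.

20


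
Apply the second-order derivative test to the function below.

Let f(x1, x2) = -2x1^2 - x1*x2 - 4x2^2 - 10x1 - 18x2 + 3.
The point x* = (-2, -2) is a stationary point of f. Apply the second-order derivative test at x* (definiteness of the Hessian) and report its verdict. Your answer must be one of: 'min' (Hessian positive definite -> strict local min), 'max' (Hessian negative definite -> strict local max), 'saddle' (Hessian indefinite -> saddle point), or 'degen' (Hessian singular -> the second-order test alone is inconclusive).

Compute the Hessian H = grad^2 f:
  H = [[-4, -1], [-1, -8]]
Verify stationarity: grad f(x*) = H x* + g = (0, 0).
Eigenvalues of H: -8.2361, -3.7639.
Both eigenvalues < 0, so H is negative definite -> x* is a strict local max.

max


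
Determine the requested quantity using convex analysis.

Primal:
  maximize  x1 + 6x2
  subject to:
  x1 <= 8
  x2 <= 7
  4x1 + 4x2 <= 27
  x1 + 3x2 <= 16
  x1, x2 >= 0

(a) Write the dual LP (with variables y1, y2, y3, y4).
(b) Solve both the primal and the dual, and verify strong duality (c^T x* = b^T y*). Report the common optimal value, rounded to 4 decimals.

The standard primal-dual pair for 'max c^T x s.t. A x <= b, x >= 0' is:
  Dual:  min b^T y  s.t.  A^T y >= c,  y >= 0.

So the dual LP is:
  minimize  8y1 + 7y2 + 27y3 + 16y4
  subject to:
    y1 + 4y3 + y4 >= 1
    y2 + 4y3 + 3y4 >= 6
    y1, y2, y3, y4 >= 0

Solving the primal: x* = (0, 5.3333).
  primal value c^T x* = 32.
Solving the dual: y* = (0, 0, 0, 2).
  dual value b^T y* = 32.
Strong duality: c^T x* = b^T y*. Confirmed.

32


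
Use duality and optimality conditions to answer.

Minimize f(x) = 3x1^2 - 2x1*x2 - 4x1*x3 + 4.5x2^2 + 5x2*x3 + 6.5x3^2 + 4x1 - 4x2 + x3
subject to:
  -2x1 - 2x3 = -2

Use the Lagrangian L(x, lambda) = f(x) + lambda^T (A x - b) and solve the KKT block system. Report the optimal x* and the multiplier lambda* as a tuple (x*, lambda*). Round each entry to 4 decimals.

Form the Lagrangian:
  L(x, lambda) = (1/2) x^T Q x + c^T x + lambda^T (A x - b)
Stationarity (grad_x L = 0): Q x + c + A^T lambda = 0.
Primal feasibility: A x = b.

This gives the KKT block system:
  [ Q   A^T ] [ x     ]   [-c ]
  [ A    0  ] [ lambda ] = [ b ]

Solving the linear system:
  x*      = (0.6134, 0.366, 0.3866)
  lambda* = (2.701)
  f(x*)   = 3.3892

x* = (0.6134, 0.366, 0.3866), lambda* = (2.701)


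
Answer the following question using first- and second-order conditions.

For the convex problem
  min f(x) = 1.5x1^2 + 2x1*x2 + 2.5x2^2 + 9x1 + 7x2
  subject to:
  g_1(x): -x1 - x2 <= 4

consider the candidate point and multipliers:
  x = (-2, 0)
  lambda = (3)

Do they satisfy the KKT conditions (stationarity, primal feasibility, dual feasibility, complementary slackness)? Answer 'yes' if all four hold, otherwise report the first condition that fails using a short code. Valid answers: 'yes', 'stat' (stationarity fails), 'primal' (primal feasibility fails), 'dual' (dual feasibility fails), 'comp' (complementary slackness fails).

Gradient of f: grad f(x) = Q x + c = (3, 3)
Constraint values g_i(x) = a_i^T x - b_i:
  g_1((-2, 0)) = -2
Stationarity residual: grad f(x) + sum_i lambda_i a_i = (0, 0)
  -> stationarity OK
Primal feasibility (all g_i <= 0): OK
Dual feasibility (all lambda_i >= 0): OK
Complementary slackness (lambda_i * g_i(x) = 0 for all i): FAILS

Verdict: the first failing condition is complementary_slackness -> comp.

comp


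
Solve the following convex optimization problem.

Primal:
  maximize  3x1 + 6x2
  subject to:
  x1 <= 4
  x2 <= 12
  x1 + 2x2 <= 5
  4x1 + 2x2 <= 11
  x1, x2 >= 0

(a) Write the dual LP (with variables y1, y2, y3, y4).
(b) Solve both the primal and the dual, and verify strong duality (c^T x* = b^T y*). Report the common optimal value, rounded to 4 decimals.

The standard primal-dual pair for 'max c^T x s.t. A x <= b, x >= 0' is:
  Dual:  min b^T y  s.t.  A^T y >= c,  y >= 0.

So the dual LP is:
  minimize  4y1 + 12y2 + 5y3 + 11y4
  subject to:
    y1 + y3 + 4y4 >= 3
    y2 + 2y3 + 2y4 >= 6
    y1, y2, y3, y4 >= 0

Solving the primal: x* = (2, 1.5).
  primal value c^T x* = 15.
Solving the dual: y* = (0, 0, 3, 0).
  dual value b^T y* = 15.
Strong duality: c^T x* = b^T y*. Confirmed.

15


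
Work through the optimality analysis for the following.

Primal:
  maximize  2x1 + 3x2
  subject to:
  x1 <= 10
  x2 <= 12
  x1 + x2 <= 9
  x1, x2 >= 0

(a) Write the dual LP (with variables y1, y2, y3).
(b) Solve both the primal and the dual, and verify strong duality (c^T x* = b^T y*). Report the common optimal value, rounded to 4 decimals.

The standard primal-dual pair for 'max c^T x s.t. A x <= b, x >= 0' is:
  Dual:  min b^T y  s.t.  A^T y >= c,  y >= 0.

So the dual LP is:
  minimize  10y1 + 12y2 + 9y3
  subject to:
    y1 + y3 >= 2
    y2 + y3 >= 3
    y1, y2, y3 >= 0

Solving the primal: x* = (0, 9).
  primal value c^T x* = 27.
Solving the dual: y* = (0, 0, 3).
  dual value b^T y* = 27.
Strong duality: c^T x* = b^T y*. Confirmed.

27


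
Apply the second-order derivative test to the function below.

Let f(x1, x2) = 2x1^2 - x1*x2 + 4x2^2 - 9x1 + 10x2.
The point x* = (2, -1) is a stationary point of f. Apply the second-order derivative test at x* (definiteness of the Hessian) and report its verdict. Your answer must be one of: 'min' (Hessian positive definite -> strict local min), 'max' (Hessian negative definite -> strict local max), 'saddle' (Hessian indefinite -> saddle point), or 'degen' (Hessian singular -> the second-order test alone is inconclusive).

Compute the Hessian H = grad^2 f:
  H = [[4, -1], [-1, 8]]
Verify stationarity: grad f(x*) = H x* + g = (0, 0).
Eigenvalues of H: 3.7639, 8.2361.
Both eigenvalues > 0, so H is positive definite -> x* is a strict local min.

min


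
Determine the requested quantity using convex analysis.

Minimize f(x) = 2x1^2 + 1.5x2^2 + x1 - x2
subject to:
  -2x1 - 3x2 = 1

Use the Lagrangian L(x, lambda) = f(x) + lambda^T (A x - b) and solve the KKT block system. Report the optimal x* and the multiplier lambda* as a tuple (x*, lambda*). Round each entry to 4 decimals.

Form the Lagrangian:
  L(x, lambda) = (1/2) x^T Q x + c^T x + lambda^T (A x - b)
Stationarity (grad_x L = 0): Q x + c + A^T lambda = 0.
Primal feasibility: A x = b.

This gives the KKT block system:
  [ Q   A^T ] [ x     ]   [-c ]
  [ A    0  ] [ lambda ] = [ b ]

Solving the linear system:
  x*      = (-0.4375, -0.0417)
  lambda* = (-0.375)
  f(x*)   = -0.0104

x* = (-0.4375, -0.0417), lambda* = (-0.375)


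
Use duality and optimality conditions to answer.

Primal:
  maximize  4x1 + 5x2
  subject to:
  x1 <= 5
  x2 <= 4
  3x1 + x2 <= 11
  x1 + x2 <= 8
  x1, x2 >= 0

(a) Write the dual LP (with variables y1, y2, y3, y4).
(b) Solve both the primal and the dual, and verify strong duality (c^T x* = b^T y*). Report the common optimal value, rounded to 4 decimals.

The standard primal-dual pair for 'max c^T x s.t. A x <= b, x >= 0' is:
  Dual:  min b^T y  s.t.  A^T y >= c,  y >= 0.

So the dual LP is:
  minimize  5y1 + 4y2 + 11y3 + 8y4
  subject to:
    y1 + 3y3 + y4 >= 4
    y2 + y3 + y4 >= 5
    y1, y2, y3, y4 >= 0

Solving the primal: x* = (2.3333, 4).
  primal value c^T x* = 29.3333.
Solving the dual: y* = (0, 3.6667, 1.3333, 0).
  dual value b^T y* = 29.3333.
Strong duality: c^T x* = b^T y*. Confirmed.

29.3333


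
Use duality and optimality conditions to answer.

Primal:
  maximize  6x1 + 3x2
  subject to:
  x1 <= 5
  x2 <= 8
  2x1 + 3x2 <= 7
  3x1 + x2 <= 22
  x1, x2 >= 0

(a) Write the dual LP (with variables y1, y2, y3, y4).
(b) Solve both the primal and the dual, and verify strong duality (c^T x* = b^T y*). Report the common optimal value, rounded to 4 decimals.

The standard primal-dual pair for 'max c^T x s.t. A x <= b, x >= 0' is:
  Dual:  min b^T y  s.t.  A^T y >= c,  y >= 0.

So the dual LP is:
  minimize  5y1 + 8y2 + 7y3 + 22y4
  subject to:
    y1 + 2y3 + 3y4 >= 6
    y2 + 3y3 + y4 >= 3
    y1, y2, y3, y4 >= 0

Solving the primal: x* = (3.5, 0).
  primal value c^T x* = 21.
Solving the dual: y* = (0, 0, 3, 0).
  dual value b^T y* = 21.
Strong duality: c^T x* = b^T y*. Confirmed.

21


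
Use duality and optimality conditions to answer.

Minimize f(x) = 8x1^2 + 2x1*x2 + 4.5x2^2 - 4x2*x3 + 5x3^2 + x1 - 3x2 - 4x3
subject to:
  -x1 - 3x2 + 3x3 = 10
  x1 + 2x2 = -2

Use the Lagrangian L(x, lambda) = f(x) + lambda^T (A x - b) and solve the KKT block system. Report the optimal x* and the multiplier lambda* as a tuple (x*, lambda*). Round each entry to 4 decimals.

Form the Lagrangian:
  L(x, lambda) = (1/2) x^T Q x + c^T x + lambda^T (A x - b)
Stationarity (grad_x L = 0): Q x + c + A^T lambda = 0.
Primal feasibility: A x = b.

This gives the KKT block system:
  [ Q   A^T ] [ x     ]   [-c ]
  [ A    0  ] [ lambda ] = [ b ]

Solving the linear system:
  x*      = (-0.3643, -0.8179, 2.394)
  lambda* = (-7.7373, -1.2732)
  f(x*)   = 33.6699

x* = (-0.3643, -0.8179, 2.394), lambda* = (-7.7373, -1.2732)


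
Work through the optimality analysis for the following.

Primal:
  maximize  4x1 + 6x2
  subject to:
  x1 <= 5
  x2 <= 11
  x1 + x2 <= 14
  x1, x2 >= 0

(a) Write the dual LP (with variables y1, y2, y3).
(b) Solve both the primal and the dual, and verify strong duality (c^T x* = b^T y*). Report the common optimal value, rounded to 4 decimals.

The standard primal-dual pair for 'max c^T x s.t. A x <= b, x >= 0' is:
  Dual:  min b^T y  s.t.  A^T y >= c,  y >= 0.

So the dual LP is:
  minimize  5y1 + 11y2 + 14y3
  subject to:
    y1 + y3 >= 4
    y2 + y3 >= 6
    y1, y2, y3 >= 0

Solving the primal: x* = (3, 11).
  primal value c^T x* = 78.
Solving the dual: y* = (0, 2, 4).
  dual value b^T y* = 78.
Strong duality: c^T x* = b^T y*. Confirmed.

78


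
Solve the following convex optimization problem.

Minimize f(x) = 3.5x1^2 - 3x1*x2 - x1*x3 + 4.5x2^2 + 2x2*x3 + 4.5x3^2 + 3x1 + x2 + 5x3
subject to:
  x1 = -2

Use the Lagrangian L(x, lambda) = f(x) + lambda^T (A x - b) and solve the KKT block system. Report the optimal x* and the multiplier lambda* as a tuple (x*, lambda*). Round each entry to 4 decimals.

Form the Lagrangian:
  L(x, lambda) = (1/2) x^T Q x + c^T x + lambda^T (A x - b)
Stationarity (grad_x L = 0): Q x + c + A^T lambda = 0.
Primal feasibility: A x = b.

This gives the KKT block system:
  [ Q   A^T ] [ x     ]   [-c ]
  [ A    0  ] [ lambda ] = [ b ]

Solving the linear system:
  x*      = (-2, -0.6364, -0.6364)
  lambda* = (8.4545)
  f(x*)   = 3.5455

x* = (-2, -0.6364, -0.6364), lambda* = (8.4545)


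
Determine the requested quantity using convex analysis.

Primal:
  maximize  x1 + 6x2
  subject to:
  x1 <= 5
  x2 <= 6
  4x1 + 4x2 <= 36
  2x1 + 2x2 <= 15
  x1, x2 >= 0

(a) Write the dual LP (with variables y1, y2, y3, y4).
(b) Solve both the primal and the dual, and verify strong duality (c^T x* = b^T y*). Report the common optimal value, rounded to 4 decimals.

The standard primal-dual pair for 'max c^T x s.t. A x <= b, x >= 0' is:
  Dual:  min b^T y  s.t.  A^T y >= c,  y >= 0.

So the dual LP is:
  minimize  5y1 + 6y2 + 36y3 + 15y4
  subject to:
    y1 + 4y3 + 2y4 >= 1
    y2 + 4y3 + 2y4 >= 6
    y1, y2, y3, y4 >= 0

Solving the primal: x* = (1.5, 6).
  primal value c^T x* = 37.5.
Solving the dual: y* = (0, 5, 0, 0.5).
  dual value b^T y* = 37.5.
Strong duality: c^T x* = b^T y*. Confirmed.

37.5


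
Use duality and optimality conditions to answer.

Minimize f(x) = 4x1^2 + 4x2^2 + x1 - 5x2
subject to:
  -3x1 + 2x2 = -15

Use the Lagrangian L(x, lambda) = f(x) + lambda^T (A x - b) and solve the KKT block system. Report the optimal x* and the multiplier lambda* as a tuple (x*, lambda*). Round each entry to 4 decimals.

Form the Lagrangian:
  L(x, lambda) = (1/2) x^T Q x + c^T x + lambda^T (A x - b)
Stationarity (grad_x L = 0): Q x + c + A^T lambda = 0.
Primal feasibility: A x = b.

This gives the KKT block system:
  [ Q   A^T ] [ x     ]   [-c ]
  [ A    0  ] [ lambda ] = [ b ]

Solving the linear system:
  x*      = (3.7115, -1.9327)
  lambda* = (10.2308)
  f(x*)   = 83.4183

x* = (3.7115, -1.9327), lambda* = (10.2308)


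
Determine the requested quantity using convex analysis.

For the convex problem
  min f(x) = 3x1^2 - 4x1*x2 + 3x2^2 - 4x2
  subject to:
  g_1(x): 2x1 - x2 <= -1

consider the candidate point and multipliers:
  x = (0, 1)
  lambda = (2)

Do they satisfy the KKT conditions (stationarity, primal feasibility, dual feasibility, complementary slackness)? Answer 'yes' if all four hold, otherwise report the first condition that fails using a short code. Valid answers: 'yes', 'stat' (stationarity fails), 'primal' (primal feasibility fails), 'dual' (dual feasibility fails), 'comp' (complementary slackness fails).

Gradient of f: grad f(x) = Q x + c = (-4, 2)
Constraint values g_i(x) = a_i^T x - b_i:
  g_1((0, 1)) = 0
Stationarity residual: grad f(x) + sum_i lambda_i a_i = (0, 0)
  -> stationarity OK
Primal feasibility (all g_i <= 0): OK
Dual feasibility (all lambda_i >= 0): OK
Complementary slackness (lambda_i * g_i(x) = 0 for all i): OK

Verdict: yes, KKT holds.

yes


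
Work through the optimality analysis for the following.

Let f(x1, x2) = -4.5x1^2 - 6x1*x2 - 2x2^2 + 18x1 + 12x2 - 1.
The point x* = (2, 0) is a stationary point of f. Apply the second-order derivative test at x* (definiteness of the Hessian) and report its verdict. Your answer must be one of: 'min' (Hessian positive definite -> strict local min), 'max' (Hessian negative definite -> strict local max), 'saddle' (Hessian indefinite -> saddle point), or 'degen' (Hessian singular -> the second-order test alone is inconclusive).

Compute the Hessian H = grad^2 f:
  H = [[-9, -6], [-6, -4]]
Verify stationarity: grad f(x*) = H x* + g = (0, 0).
Eigenvalues of H: -13, 0.
H has a zero eigenvalue (singular; negative semidefinite but not definite), so H is neither positive definite, negative definite, nor indefinite. The second-order test alone is inconclusive -> degen.
(Indeed, f is constant along the null direction of H through x*, so x* is not a strict local extremum.)

degen


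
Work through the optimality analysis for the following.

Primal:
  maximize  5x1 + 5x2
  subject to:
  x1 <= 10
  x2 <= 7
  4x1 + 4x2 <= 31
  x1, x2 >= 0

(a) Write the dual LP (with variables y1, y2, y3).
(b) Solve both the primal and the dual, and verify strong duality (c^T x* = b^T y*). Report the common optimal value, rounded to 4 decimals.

The standard primal-dual pair for 'max c^T x s.t. A x <= b, x >= 0' is:
  Dual:  min b^T y  s.t.  A^T y >= c,  y >= 0.

So the dual LP is:
  minimize  10y1 + 7y2 + 31y3
  subject to:
    y1 + 4y3 >= 5
    y2 + 4y3 >= 5
    y1, y2, y3 >= 0

Solving the primal: x* = (7.75, 0).
  primal value c^T x* = 38.75.
Solving the dual: y* = (0, 0, 1.25).
  dual value b^T y* = 38.75.
Strong duality: c^T x* = b^T y*. Confirmed.

38.75


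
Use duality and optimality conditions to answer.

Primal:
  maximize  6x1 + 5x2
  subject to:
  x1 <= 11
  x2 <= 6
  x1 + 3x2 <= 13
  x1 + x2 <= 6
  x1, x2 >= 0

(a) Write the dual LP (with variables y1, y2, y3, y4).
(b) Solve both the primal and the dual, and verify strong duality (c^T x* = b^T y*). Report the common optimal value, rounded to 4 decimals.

The standard primal-dual pair for 'max c^T x s.t. A x <= b, x >= 0' is:
  Dual:  min b^T y  s.t.  A^T y >= c,  y >= 0.

So the dual LP is:
  minimize  11y1 + 6y2 + 13y3 + 6y4
  subject to:
    y1 + y3 + y4 >= 6
    y2 + 3y3 + y4 >= 5
    y1, y2, y3, y4 >= 0

Solving the primal: x* = (6, 0).
  primal value c^T x* = 36.
Solving the dual: y* = (0, 0, 0, 6).
  dual value b^T y* = 36.
Strong duality: c^T x* = b^T y*. Confirmed.

36


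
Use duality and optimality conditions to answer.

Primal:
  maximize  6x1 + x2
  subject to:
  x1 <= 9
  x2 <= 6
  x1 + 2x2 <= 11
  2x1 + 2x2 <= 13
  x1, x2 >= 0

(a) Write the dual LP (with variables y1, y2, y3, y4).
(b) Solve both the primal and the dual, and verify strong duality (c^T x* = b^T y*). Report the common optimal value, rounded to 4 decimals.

The standard primal-dual pair for 'max c^T x s.t. A x <= b, x >= 0' is:
  Dual:  min b^T y  s.t.  A^T y >= c,  y >= 0.

So the dual LP is:
  minimize  9y1 + 6y2 + 11y3 + 13y4
  subject to:
    y1 + y3 + 2y4 >= 6
    y2 + 2y3 + 2y4 >= 1
    y1, y2, y3, y4 >= 0

Solving the primal: x* = (6.5, 0).
  primal value c^T x* = 39.
Solving the dual: y* = (0, 0, 0, 3).
  dual value b^T y* = 39.
Strong duality: c^T x* = b^T y*. Confirmed.

39


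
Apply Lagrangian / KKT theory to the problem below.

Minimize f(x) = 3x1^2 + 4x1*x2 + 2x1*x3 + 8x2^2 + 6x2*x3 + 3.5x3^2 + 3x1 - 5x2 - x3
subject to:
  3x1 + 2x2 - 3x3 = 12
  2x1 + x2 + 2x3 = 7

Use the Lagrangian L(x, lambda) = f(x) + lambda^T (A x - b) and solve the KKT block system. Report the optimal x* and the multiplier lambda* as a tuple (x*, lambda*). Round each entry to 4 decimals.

Form the Lagrangian:
  L(x, lambda) = (1/2) x^T Q x + c^T x + lambda^T (A x - b)
Stationarity (grad_x L = 0): Q x + c + A^T lambda = 0.
Primal feasibility: A x = b.

This gives the KKT block system:
  [ Q   A^T ] [ x     ]   [-c ]
  [ A    0  ] [ lambda ] = [ b ]

Solving the linear system:
  x*      = (3.5168, 0.3997, -0.2167)
  lambda* = (-3.0586, -8.0454)
  f(x*)   = 50.8946

x* = (3.5168, 0.3997, -0.2167), lambda* = (-3.0586, -8.0454)


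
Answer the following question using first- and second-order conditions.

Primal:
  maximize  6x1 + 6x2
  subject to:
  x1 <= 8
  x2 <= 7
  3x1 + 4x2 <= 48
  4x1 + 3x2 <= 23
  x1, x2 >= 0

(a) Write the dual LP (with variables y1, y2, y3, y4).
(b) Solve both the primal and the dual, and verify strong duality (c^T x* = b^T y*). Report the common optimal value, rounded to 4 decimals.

The standard primal-dual pair for 'max c^T x s.t. A x <= b, x >= 0' is:
  Dual:  min b^T y  s.t.  A^T y >= c,  y >= 0.

So the dual LP is:
  minimize  8y1 + 7y2 + 48y3 + 23y4
  subject to:
    y1 + 3y3 + 4y4 >= 6
    y2 + 4y3 + 3y4 >= 6
    y1, y2, y3, y4 >= 0

Solving the primal: x* = (0.5, 7).
  primal value c^T x* = 45.
Solving the dual: y* = (0, 1.5, 0, 1.5).
  dual value b^T y* = 45.
Strong duality: c^T x* = b^T y*. Confirmed.

45


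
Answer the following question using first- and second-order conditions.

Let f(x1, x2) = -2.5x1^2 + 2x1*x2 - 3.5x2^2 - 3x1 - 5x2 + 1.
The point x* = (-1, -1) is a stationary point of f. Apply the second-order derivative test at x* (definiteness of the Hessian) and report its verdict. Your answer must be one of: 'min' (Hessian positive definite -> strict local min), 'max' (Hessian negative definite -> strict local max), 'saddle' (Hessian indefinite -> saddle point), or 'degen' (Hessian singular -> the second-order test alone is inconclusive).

Compute the Hessian H = grad^2 f:
  H = [[-5, 2], [2, -7]]
Verify stationarity: grad f(x*) = H x* + g = (0, 0).
Eigenvalues of H: -8.2361, -3.7639.
Both eigenvalues < 0, so H is negative definite -> x* is a strict local max.

max


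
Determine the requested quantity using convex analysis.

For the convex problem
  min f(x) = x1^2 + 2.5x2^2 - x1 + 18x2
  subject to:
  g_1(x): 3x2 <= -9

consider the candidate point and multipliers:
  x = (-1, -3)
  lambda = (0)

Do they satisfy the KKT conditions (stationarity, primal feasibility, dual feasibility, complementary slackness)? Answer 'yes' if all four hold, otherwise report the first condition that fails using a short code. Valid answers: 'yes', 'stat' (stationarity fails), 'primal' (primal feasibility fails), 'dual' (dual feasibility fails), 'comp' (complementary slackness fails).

Gradient of f: grad f(x) = Q x + c = (-3, 3)
Constraint values g_i(x) = a_i^T x - b_i:
  g_1((-1, -3)) = 0
Stationarity residual: grad f(x) + sum_i lambda_i a_i = (-3, 3)
  -> stationarity FAILS
Primal feasibility (all g_i <= 0): OK
Dual feasibility (all lambda_i >= 0): OK
Complementary slackness (lambda_i * g_i(x) = 0 for all i): OK

Verdict: the first failing condition is stationarity -> stat.

stat


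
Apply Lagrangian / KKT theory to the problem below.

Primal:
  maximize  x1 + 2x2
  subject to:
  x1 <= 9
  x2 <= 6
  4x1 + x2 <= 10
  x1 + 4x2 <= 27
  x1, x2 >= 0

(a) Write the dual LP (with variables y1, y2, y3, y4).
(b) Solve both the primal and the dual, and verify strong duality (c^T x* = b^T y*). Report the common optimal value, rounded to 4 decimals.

The standard primal-dual pair for 'max c^T x s.t. A x <= b, x >= 0' is:
  Dual:  min b^T y  s.t.  A^T y >= c,  y >= 0.

So the dual LP is:
  minimize  9y1 + 6y2 + 10y3 + 27y4
  subject to:
    y1 + 4y3 + y4 >= 1
    y2 + y3 + 4y4 >= 2
    y1, y2, y3, y4 >= 0

Solving the primal: x* = (1, 6).
  primal value c^T x* = 13.
Solving the dual: y* = (0, 1.75, 0.25, 0).
  dual value b^T y* = 13.
Strong duality: c^T x* = b^T y*. Confirmed.

13


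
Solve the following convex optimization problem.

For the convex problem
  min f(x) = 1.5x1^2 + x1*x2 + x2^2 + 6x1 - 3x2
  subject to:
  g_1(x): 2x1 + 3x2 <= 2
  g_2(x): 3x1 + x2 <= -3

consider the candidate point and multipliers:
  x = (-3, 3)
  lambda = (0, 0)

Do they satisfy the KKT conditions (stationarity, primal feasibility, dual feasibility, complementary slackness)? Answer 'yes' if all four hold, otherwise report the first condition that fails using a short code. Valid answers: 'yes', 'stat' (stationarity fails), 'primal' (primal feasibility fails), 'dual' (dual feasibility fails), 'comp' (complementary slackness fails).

Gradient of f: grad f(x) = Q x + c = (0, 0)
Constraint values g_i(x) = a_i^T x - b_i:
  g_1((-3, 3)) = 1
  g_2((-3, 3)) = -3
Stationarity residual: grad f(x) + sum_i lambda_i a_i = (0, 0)
  -> stationarity OK
Primal feasibility (all g_i <= 0): FAILS
Dual feasibility (all lambda_i >= 0): OK
Complementary slackness (lambda_i * g_i(x) = 0 for all i): OK

Verdict: the first failing condition is primal_feasibility -> primal.

primal


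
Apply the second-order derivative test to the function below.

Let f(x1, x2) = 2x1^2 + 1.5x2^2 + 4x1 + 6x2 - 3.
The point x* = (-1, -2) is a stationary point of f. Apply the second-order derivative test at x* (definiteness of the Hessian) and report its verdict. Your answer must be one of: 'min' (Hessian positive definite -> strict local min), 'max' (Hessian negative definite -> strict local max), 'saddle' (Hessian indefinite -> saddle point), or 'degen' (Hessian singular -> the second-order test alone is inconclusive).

Compute the Hessian H = grad^2 f:
  H = [[4, 0], [0, 3]]
Verify stationarity: grad f(x*) = H x* + g = (0, 0).
Eigenvalues of H: 3, 4.
Both eigenvalues > 0, so H is positive definite -> x* is a strict local min.

min


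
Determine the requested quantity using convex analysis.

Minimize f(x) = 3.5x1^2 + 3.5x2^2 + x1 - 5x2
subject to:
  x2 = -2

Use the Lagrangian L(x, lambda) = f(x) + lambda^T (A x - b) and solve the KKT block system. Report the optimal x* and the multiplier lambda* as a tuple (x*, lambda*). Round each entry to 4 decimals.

Form the Lagrangian:
  L(x, lambda) = (1/2) x^T Q x + c^T x + lambda^T (A x - b)
Stationarity (grad_x L = 0): Q x + c + A^T lambda = 0.
Primal feasibility: A x = b.

This gives the KKT block system:
  [ Q   A^T ] [ x     ]   [-c ]
  [ A    0  ] [ lambda ] = [ b ]

Solving the linear system:
  x*      = (-0.1429, -2)
  lambda* = (19)
  f(x*)   = 23.9286

x* = (-0.1429, -2), lambda* = (19)


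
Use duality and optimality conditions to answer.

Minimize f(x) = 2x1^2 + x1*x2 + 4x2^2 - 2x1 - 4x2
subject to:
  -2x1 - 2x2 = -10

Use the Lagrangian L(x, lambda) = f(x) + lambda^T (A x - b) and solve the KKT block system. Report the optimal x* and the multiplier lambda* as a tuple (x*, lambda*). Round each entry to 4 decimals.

Form the Lagrangian:
  L(x, lambda) = (1/2) x^T Q x + c^T x + lambda^T (A x - b)
Stationarity (grad_x L = 0): Q x + c + A^T lambda = 0.
Primal feasibility: A x = b.

This gives the KKT block system:
  [ Q   A^T ] [ x     ]   [-c ]
  [ A    0  ] [ lambda ] = [ b ]

Solving the linear system:
  x*      = (3.3, 1.7)
  lambda* = (6.45)
  f(x*)   = 25.55

x* = (3.3, 1.7), lambda* = (6.45)
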